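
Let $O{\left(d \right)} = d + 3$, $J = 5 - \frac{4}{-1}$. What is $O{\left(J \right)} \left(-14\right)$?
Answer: $-168$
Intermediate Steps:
$J = 9$ ($J = 5 - 4 \left(-1\right) = 5 - -4 = 5 + 4 = 9$)
$O{\left(d \right)} = 3 + d$
$O{\left(J \right)} \left(-14\right) = \left(3 + 9\right) \left(-14\right) = 12 \left(-14\right) = -168$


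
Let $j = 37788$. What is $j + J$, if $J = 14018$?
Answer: $51806$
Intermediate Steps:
$j + J = 37788 + 14018 = 51806$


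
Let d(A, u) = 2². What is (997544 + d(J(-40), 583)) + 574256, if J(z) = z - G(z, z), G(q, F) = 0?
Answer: 1571804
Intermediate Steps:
J(z) = z (J(z) = z - 1*0 = z + 0 = z)
d(A, u) = 4
(997544 + d(J(-40), 583)) + 574256 = (997544 + 4) + 574256 = 997548 + 574256 = 1571804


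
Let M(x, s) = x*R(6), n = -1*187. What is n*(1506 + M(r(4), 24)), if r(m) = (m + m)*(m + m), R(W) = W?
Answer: -353430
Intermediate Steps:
n = -187
r(m) = 4*m**2 (r(m) = (2*m)*(2*m) = 4*m**2)
M(x, s) = 6*x (M(x, s) = x*6 = 6*x)
n*(1506 + M(r(4), 24)) = -187*(1506 + 6*(4*4**2)) = -187*(1506 + 6*(4*16)) = -187*(1506 + 6*64) = -187*(1506 + 384) = -187*1890 = -353430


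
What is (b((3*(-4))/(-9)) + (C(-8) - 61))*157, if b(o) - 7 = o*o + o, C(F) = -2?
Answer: -74732/9 ≈ -8303.6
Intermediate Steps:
b(o) = 7 + o + o² (b(o) = 7 + (o*o + o) = 7 + (o² + o) = 7 + (o + o²) = 7 + o + o²)
(b((3*(-4))/(-9)) + (C(-8) - 61))*157 = ((7 + (3*(-4))/(-9) + ((3*(-4))/(-9))²) + (-2 - 61))*157 = ((7 - 12*(-⅑) + (-12*(-⅑))²) - 63)*157 = ((7 + 4/3 + (4/3)²) - 63)*157 = ((7 + 4/3 + 16/9) - 63)*157 = (91/9 - 63)*157 = -476/9*157 = -74732/9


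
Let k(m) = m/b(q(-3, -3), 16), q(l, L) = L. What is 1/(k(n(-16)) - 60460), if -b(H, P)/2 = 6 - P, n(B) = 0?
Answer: -1/60460 ≈ -1.6540e-5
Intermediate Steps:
b(H, P) = -12 + 2*P (b(H, P) = -2*(6 - P) = -12 + 2*P)
k(m) = m/20 (k(m) = m/(-12 + 2*16) = m/(-12 + 32) = m/20)
1/(k(n(-16)) - 60460) = 1/((1/20)*0 - 60460) = 1/(0 - 60460) = 1/(-60460) = -1/60460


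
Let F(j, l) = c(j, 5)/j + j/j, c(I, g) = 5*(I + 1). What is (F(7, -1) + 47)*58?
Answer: 21808/7 ≈ 3115.4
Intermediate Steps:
c(I, g) = 5 + 5*I (c(I, g) = 5*(1 + I) = 5 + 5*I)
F(j, l) = 1 + (5 + 5*j)/j (F(j, l) = (5 + 5*j)/j + j/j = (5 + 5*j)/j + 1 = 1 + (5 + 5*j)/j)
(F(7, -1) + 47)*58 = ((6 + 5/7) + 47)*58 = (47/7 + 47)*58 = (376/7)*58 = 21808/7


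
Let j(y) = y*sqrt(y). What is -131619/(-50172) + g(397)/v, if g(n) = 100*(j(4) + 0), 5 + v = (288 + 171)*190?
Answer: 767864833/291683284 ≈ 2.6325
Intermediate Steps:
j(y) = y**(3/2)
v = 87205 (v = -5 + (288 + 171)*190 = -5 + 459*190 = -5 + 87210 = 87205)
g(n) = 800 (g(n) = 100*(4**(3/2) + 0) = 100*(8 + 0) = 100*8 = 800)
-131619/(-50172) + g(397)/v = -131619/(-50172) + 800/87205 = -131619*(-1/50172) + 800*(1/87205) = 43873/16724 + 160/17441 = 767864833/291683284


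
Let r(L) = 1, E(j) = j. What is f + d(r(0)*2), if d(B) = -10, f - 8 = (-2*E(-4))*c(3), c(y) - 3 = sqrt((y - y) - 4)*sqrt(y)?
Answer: 22 + 16*I*sqrt(3) ≈ 22.0 + 27.713*I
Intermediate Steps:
c(y) = 3 + 2*I*sqrt(y) (c(y) = 3 + sqrt((y - y) - 4)*sqrt(y) = 3 + sqrt(0 - 4)*sqrt(y) = 3 + sqrt(-4)*sqrt(y) = 3 + (2*I)*sqrt(y) = 3 + 2*I*sqrt(y))
f = 32 + 16*I*sqrt(3) (f = 8 + (-2*(-4))*(3 + 2*I*sqrt(3)) = 8 + 8*(3 + 2*I*sqrt(3)) = 8 + (24 + 16*I*sqrt(3)) = 32 + 16*I*sqrt(3) ≈ 32.0 + 27.713*I)
f + d(r(0)*2) = (32 + 16*I*sqrt(3)) - 10 = 22 + 16*I*sqrt(3)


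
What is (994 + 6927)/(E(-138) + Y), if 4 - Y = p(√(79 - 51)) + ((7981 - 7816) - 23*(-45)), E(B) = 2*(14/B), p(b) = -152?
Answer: -546549/72050 ≈ -7.5857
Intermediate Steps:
E(B) = 28/B
Y = -1044 (Y = 4 - (-152 + ((7981 - 7816) - 23*(-45))) = 4 - (-152 + (165 + 1035)) = 4 - (-152 + 1200) = 4 - 1*1048 = 4 - 1048 = -1044)
(994 + 6927)/(E(-138) + Y) = (994 + 6927)/(28/(-138) - 1044) = 7921/(28*(-1/138) - 1044) = 7921/(-14/69 - 1044) = 7921/(-72050/69) = 7921*(-69/72050) = -546549/72050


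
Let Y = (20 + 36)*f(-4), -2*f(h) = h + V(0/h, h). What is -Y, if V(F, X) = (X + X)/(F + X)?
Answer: -56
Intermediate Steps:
V(F, X) = 2*X/(F + X) (V(F, X) = (2*X)/(F + X) = 2*X/(F + X))
f(h) = -1 - h/2 (f(h) = -(h + 2*h/(0/h + h))/2 = -(h + 2*h/(0 + h))/2 = -(h + 2*h/h)/2 = -(h + 2)/2 = -(2 + h)/2 = -1 - h/2)
Y = 56 (Y = (20 + 36)*(-1 - ½*(-4)) = 56*(-1 + 2) = 56*1 = 56)
-Y = -1*56 = -56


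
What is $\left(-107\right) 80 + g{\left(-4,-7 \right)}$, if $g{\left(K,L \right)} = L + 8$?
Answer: $-8559$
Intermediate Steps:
$g{\left(K,L \right)} = 8 + L$
$\left(-107\right) 80 + g{\left(-4,-7 \right)} = \left(-107\right) 80 + \left(8 - 7\right) = -8560 + 1 = -8559$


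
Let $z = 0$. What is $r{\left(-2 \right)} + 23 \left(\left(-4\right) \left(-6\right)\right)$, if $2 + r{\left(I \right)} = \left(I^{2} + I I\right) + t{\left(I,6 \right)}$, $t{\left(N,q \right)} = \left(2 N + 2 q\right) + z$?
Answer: $566$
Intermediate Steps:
$t{\left(N,q \right)} = 2 N + 2 q$ ($t{\left(N,q \right)} = \left(2 N + 2 q\right) + 0 = 2 N + 2 q$)
$r{\left(I \right)} = 10 + 2 I + 2 I^{2}$ ($r{\left(I \right)} = -2 + \left(\left(I^{2} + I I\right) + \left(2 I + 2 \cdot 6\right)\right) = -2 + \left(\left(I^{2} + I^{2}\right) + \left(2 I + 12\right)\right) = -2 + \left(2 I^{2} + \left(12 + 2 I\right)\right) = -2 + \left(12 + 2 I + 2 I^{2}\right) = 10 + 2 I + 2 I^{2}$)
$r{\left(-2 \right)} + 23 \left(\left(-4\right) \left(-6\right)\right) = \left(10 + 2 \left(-2\right) + 2 \left(-2\right)^{2}\right) + 23 \left(\left(-4\right) \left(-6\right)\right) = \left(10 - 4 + 2 \cdot 4\right) + 23 \cdot 24 = \left(10 - 4 + 8\right) + 552 = 14 + 552 = 566$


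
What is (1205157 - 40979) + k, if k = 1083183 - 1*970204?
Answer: 1277157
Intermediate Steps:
k = 112979 (k = 1083183 - 970204 = 112979)
(1205157 - 40979) + k = (1205157 - 40979) + 112979 = 1164178 + 112979 = 1277157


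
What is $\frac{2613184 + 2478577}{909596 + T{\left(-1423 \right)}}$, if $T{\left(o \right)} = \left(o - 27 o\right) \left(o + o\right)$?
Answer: $- \frac{5091761}{104386712} \approx -0.048778$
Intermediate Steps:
$T{\left(o \right)} = - 52 o^{2}$ ($T{\left(o \right)} = - 26 o 2 o = - 52 o^{2}$)
$\frac{2613184 + 2478577}{909596 + T{\left(-1423 \right)}} = \frac{2613184 + 2478577}{909596 - 52 \left(-1423\right)^{2}} = \frac{5091761}{909596 - 105296308} = \frac{5091761}{-104386712} = 5091761 \left(- \frac{1}{104386712}\right) = - \frac{5091761}{104386712}$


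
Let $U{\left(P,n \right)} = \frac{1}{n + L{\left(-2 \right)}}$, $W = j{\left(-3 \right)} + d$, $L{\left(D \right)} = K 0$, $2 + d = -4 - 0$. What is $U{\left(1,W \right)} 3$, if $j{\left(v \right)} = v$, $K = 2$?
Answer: $- \frac{1}{3} \approx -0.33333$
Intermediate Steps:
$d = -6$ ($d = -2 - 4 = -6$)
$L{\left(D \right)} = 0$ ($L{\left(D \right)} = 2 \cdot 0 = 0$)
$W = -9$ ($W = -3 - 6 = -9$)
$U{\left(P,n \right)} = \frac{1}{n}$ ($U{\left(P,n \right)} = \frac{1}{n + 0} = \frac{1}{n}$)
$U{\left(1,W \right)} 3 = \frac{1}{-9} \cdot 3 = \left(- \frac{1}{9}\right) 3 = - \frac{1}{3}$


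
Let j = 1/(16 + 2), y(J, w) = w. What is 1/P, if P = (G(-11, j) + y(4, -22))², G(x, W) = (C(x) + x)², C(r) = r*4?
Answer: 1/9018009 ≈ 1.1089e-7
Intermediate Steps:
C(r) = 4*r
j = 1/18 ≈ 0.055556
G(x, W) = 25*x² (G(x, W) = (4*x + x)² = (5*x)² = 25*x²)
P = 9018009 (P = (25*(-11)² - 22)² = (25*121 - 22)² = (3025 - 22)² = 3003² = 9018009)
1/P = 1/9018009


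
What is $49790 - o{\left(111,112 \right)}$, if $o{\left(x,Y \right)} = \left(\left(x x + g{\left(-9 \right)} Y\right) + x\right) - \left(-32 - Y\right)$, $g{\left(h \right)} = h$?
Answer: $38222$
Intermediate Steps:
$o{\left(x,Y \right)} = 32 + x + x^{2} - 8 Y$ ($o{\left(x,Y \right)} = \left(\left(x x - 9 Y\right) + x\right) - \left(-32 - Y\right) = \left(\left(x^{2} - 9 Y\right) + x\right) + \left(32 + Y\right) = \left(x + x^{2} - 9 Y\right) + \left(32 + Y\right) = 32 + x + x^{2} - 8 Y$)
$49790 - o{\left(111,112 \right)} = 49790 - \left(32 + 111 + 111^{2} - 896\right) = 49790 - \left(32 + 111 + 12321 - 896\right) = 49790 - 11568 = 38222$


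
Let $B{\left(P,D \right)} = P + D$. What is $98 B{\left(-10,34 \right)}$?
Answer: $2352$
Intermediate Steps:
$B{\left(P,D \right)} = D + P$
$98 B{\left(-10,34 \right)} = 98 \left(34 - 10\right) = 98 \cdot 24 = 2352$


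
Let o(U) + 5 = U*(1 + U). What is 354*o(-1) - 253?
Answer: -2023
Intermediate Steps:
o(U) = -5 + U*(1 + U)
354*o(-1) - 253 = 354*(-5 - 1 + (-1)²) - 253 = 354*(-5 - 1 + 1) - 253 = 354*(-5) - 253 = -1770 - 253 = -2023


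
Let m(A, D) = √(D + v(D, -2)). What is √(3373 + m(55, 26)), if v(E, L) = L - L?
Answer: √(3373 + √26) ≈ 58.121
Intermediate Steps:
v(E, L) = 0
m(A, D) = √D (m(A, D) = √(D + 0) = √D)
√(3373 + m(55, 26)) = √(3373 + √26)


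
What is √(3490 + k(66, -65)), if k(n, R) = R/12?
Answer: √125445/6 ≈ 59.030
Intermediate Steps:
k(n, R) = R/12 (k(n, R) = R*(1/12) = R/12)
√(3490 + k(66, -65)) = √(3490 + (1/12)*(-65)) = √(3490 - 65/12) = √(41815/12) = √125445/6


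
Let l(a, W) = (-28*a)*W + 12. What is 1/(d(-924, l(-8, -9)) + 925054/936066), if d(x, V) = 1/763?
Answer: 357109179/353376134 ≈ 1.0106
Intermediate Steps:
l(a, W) = 12 - 28*W*a (l(a, W) = -28*W*a + 12 = 12 - 28*W*a)
d(x, V) = 1/763
1/(d(-924, l(-8, -9)) + 925054/936066) = 1/(1/763 + 925054/936066) = 1/(1/763 + 925054*(1/936066)) = 1/(1/763 + 462527/468033) = 1/(353376134/357109179) = 357109179/353376134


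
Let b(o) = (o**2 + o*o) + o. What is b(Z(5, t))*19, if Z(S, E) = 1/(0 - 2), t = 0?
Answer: 0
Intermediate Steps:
Z(S, E) = -1/2 (Z(S, E) = 1/(-2) = -1/2)
b(o) = o + 2*o**2 (b(o) = (o**2 + o**2) + o = 2*o**2 + o = o + 2*o**2)
b(Z(5, t))*19 = -(1 + 2*(-1/2))/2*19 = -(1 - 1)/2*19 = -1/2*0*19 = 0*19 = 0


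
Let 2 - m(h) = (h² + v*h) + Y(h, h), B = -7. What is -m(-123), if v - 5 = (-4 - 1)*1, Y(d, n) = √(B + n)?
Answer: 15127 + I*√130 ≈ 15127.0 + 11.402*I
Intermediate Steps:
Y(d, n) = √(-7 + n)
v = 0 (v = 5 + (-4 - 1)*1 = 5 - 5*1 = 5 - 5 = 0)
m(h) = 2 - h² - √(-7 + h) (m(h) = 2 - ((h² + 0*h) + √(-7 + h)) = 2 - ((h² + 0) + √(-7 + h)) = 2 - (h² + √(-7 + h)) = 2 + (-h² - √(-7 + h)) = 2 - h² - √(-7 + h))
-m(-123) = -(2 - 1*(-123)² - √(-7 - 123)) = -(2 - 1*15129 - √(-130)) = -(2 - 15129 - I*√130) = -(-15127 - I*√130) = 15127 + I*√130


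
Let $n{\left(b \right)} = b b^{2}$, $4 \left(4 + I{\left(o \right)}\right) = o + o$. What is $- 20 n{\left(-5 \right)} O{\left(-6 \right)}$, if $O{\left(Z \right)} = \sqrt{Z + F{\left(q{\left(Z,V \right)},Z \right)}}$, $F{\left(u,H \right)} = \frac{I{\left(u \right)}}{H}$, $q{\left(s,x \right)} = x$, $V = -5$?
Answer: $\frac{1250 i \sqrt{177}}{3} \approx 5543.4 i$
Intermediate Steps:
$I{\left(o \right)} = -4 + \frac{o}{2}$ ($I{\left(o \right)} = -4 + \frac{o + o}{4} = -4 + \frac{2 o}{4} = -4 + \frac{o}{2}$)
$n{\left(b \right)} = b^{3}$
$F{\left(u,H \right)} = \frac{-4 + \frac{u}{2}}{H}$
$O{\left(Z \right)} = \sqrt{Z - \frac{13}{2 Z}}$ ($O{\left(Z \right)} = \sqrt{Z + \frac{-8 - 5}{2 Z}} = \sqrt{Z + \frac{1}{2} \frac{1}{Z} \left(-13\right)} = \sqrt{Z - \frac{13}{2 Z}}$)
$- 20 n{\left(-5 \right)} O{\left(-6 \right)} = - 20 \left(-5\right)^{3} \frac{\sqrt{- \frac{26}{-6} + 4 \left(-6\right)}}{2} = \left(-20\right) \left(-125\right) \frac{\sqrt{\left(-26\right) \left(- \frac{1}{6}\right) - 24}}{2} = 2500 \frac{\sqrt{\frac{13}{3} - 24}}{2} = 2500 \frac{\sqrt{- \frac{59}{3}}}{2} = 2500 \frac{\frac{1}{3} i \sqrt{177}}{2} = 2500 \frac{i \sqrt{177}}{6} = \frac{1250 i \sqrt{177}}{3}$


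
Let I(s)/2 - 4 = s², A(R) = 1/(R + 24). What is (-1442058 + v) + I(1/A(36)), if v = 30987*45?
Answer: -40435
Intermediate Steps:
A(R) = 1/(24 + R)
I(s) = 8 + 2*s²
v = 1394415
(-1442058 + v) + I(1/A(36)) = (-1442058 + 1394415) + (8 + 2*(1/(1/(24 + 36)))²) = -47643 + (8 + 2*(1/(1/60))²) = -47643 + (8 + 2*60²) = -47643 + (8 + 2*3600) = -47643 + (8 + 7200) = -47643 + 7208 = -40435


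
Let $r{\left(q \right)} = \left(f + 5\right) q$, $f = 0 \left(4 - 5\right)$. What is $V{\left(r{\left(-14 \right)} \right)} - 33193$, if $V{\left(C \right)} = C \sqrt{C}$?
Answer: $-33193 - 70 i \sqrt{70} \approx -33193.0 - 585.66 i$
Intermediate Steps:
$f = 0$ ($f = 0 \left(-1\right) = 0$)
$r{\left(q \right)} = 5 q$ ($r{\left(q \right)} = \left(0 + 5\right) q = 5 q$)
$V{\left(C \right)} = C^{\frac{3}{2}}$
$V{\left(r{\left(-14 \right)} \right)} - 33193 = \left(5 \left(-14\right)\right)^{\frac{3}{2}} - 33193 = \left(-70\right)^{\frac{3}{2}} - 33193 = - 70 i \sqrt{70} - 33193 = -33193 - 70 i \sqrt{70}$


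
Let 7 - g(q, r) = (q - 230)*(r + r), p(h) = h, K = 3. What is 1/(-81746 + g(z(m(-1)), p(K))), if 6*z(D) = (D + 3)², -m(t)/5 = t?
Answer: -1/80423 ≈ -1.2434e-5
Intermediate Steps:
m(t) = -5*t
z(D) = (3 + D)²/6 (z(D) = (D + 3)²/6 = (3 + D)²/6)
g(q, r) = 7 - 2*r*(-230 + q) (g(q, r) = 7 - (q - 230)*(r + r) = 7 - (-230 + q)*2*r = 7 - 2*r*(-230 + q))
1/(-81746 + g(z(m(-1)), p(K))) = 1/(-81746 + (7 + 460*3 - 2*(3 - 5*(-1))²/6*3)) = 1/(-81746 + (7 + 1380 - 2*(3 + 5)²/6*3)) = 1/(-81746 + (7 + 1380 - 2*(⅙)*8²*3)) = 1/(-81746 + (7 + 1380 - 2*(⅙)*64*3)) = 1/(-81746 + (7 + 1380 - 2*32/3*3)) = 1/(-81746 + (7 + 1380 - 64)) = 1/(-81746 + 1323) = 1/(-80423) = -1/80423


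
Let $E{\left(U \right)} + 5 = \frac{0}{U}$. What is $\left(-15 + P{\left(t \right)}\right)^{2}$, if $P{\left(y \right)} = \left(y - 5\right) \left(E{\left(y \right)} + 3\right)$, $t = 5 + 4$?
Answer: $529$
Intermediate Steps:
$E{\left(U \right)} = -5$ ($E{\left(U \right)} = -5 + \frac{0}{U} = -5 + 0 = -5$)
$t = 9$
$P{\left(y \right)} = 10 - 2 y$ ($P{\left(y \right)} = \left(y - 5\right) \left(-5 + 3\right) = \left(-5 + y\right) \left(-2\right) = 10 - 2 y$)
$\left(-15 + P{\left(t \right)}\right)^{2} = \left(-15 + \left(10 - 18\right)\right)^{2} = \left(-15 - 8\right)^{2} = \left(-23\right)^{2} = 529$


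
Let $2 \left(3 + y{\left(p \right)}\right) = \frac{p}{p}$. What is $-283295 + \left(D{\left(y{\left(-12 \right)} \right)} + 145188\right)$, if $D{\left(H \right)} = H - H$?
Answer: $-138107$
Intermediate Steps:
$y{\left(p \right)} = - \frac{5}{2}$ ($y{\left(p \right)} = -3 + \frac{p \frac{1}{p}}{2} = -3 + \frac{1}{2} \cdot 1 = -3 + \frac{1}{2} = - \frac{5}{2}$)
$D{\left(H \right)} = 0$
$-283295 + \left(D{\left(y{\left(-12 \right)} \right)} + 145188\right) = -283295 + \left(0 + 145188\right) = -283295 + 145188 = -138107$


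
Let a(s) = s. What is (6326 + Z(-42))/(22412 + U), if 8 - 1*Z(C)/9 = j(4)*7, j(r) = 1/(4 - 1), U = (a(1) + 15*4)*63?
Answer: 6377/26255 ≈ 0.24289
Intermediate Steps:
U = 3843 (U = (1 + 15*4)*63 = (1 + 60)*63 = 61*63 = 3843)
j(r) = ⅓ (j(r) = 1/3 = ⅓)
Z(C) = 51 (Z(C) = 72 - 3*7 = 72 - 9*7/3 = 72 - 21 = 51)
(6326 + Z(-42))/(22412 + U) = (6326 + 51)/(22412 + 3843) = 6377/26255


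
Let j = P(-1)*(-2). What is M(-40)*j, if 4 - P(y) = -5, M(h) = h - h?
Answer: 0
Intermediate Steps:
M(h) = 0
P(y) = 9 (P(y) = 4 - 1*(-5) = 4 + 5 = 9)
j = -18 (j = 9*(-2) = -18)
M(-40)*j = 0*(-18) = 0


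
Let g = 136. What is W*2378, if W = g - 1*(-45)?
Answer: 430418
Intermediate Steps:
W = 181 (W = 136 - 1*(-45) = 136 + 45 = 181)
W*2378 = 181*2378 = 430418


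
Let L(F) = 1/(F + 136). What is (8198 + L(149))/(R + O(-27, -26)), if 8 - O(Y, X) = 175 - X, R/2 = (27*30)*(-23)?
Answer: -2336431/10674105 ≈ -0.21889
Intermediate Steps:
L(F) = 1/(136 + F)
R = -37260 (R = 2*((27*30)*(-23)) = 2*(810*(-23)) = 2*(-18630) = -37260)
O(Y, X) = -167 + X (O(Y, X) = 8 - (175 - X) = 8 + (-175 + X) = -167 + X)
(8198 + L(149))/(R + O(-27, -26)) = (8198 + 1/(136 + 149))/(-37260 + (-167 - 26)) = (8198 + 1/285)/(-37260 - 193) = (8198 + 1/285)/(-37453) = (2336431/285)*(-1/37453) = -2336431/10674105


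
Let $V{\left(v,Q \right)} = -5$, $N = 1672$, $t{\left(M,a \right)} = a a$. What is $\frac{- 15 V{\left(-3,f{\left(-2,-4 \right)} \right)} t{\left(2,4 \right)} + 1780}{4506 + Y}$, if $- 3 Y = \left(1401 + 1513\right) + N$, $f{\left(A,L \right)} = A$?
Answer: $\frac{2235}{2233} \approx 1.0009$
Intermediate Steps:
$t{\left(M,a \right)} = a^{2}$
$Y = - \frac{4586}{3}$ ($Y = - \frac{\left(1401 + 1513\right) + 1672}{3} = - \frac{2914 + 1672}{3} = \left(- \frac{1}{3}\right) 4586 = - \frac{4586}{3} \approx -1528.7$)
$\frac{- 15 V{\left(-3,f{\left(-2,-4 \right)} \right)} t{\left(2,4 \right)} + 1780}{4506 + Y} = \frac{\left(-15\right) \left(-5\right) 4^{2} + 1780}{4506 - \frac{4586}{3}} = \frac{75 \cdot 16 + 1780}{\frac{8932}{3}} = \left(1200 + 1780\right) \frac{3}{8932} = 2980 \cdot \frac{3}{8932} = \frac{2235}{2233}$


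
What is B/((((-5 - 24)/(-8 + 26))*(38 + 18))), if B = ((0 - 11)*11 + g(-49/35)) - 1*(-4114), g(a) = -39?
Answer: -17793/406 ≈ -43.825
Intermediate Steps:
B = 3954 (B = ((0 - 11)*11 - 39) - 1*(-4114) = (-11*11 - 39) + 4114 = (-121 - 39) + 4114 = -160 + 4114 = 3954)
B/((((-5 - 24)/(-8 + 26))*(38 + 18))) = 3954/((((-5 - 24)/(-8 + 26))*(38 + 18))) = 3954/((-29/18*56)) = 3954/(-812/9) = 3954*(-9/812) = -17793/406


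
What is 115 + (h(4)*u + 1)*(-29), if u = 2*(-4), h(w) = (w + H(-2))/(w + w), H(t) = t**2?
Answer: 318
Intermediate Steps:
h(w) = (4 + w)/(2*w) (h(w) = (w + (-2)**2)/(w + w) = (w + 4)/((2*w)) = (4 + w)*(1/(2*w)) = (4 + w)/(2*w))
u = -8
115 + (h(4)*u + 1)*(-29) = 115 + (((1/2)*(4 + 4)/4)*(-8) + 1)*(-29) = 115 + (((1/2)*(1/4)*8)*(-8) + 1)*(-29) = 115 + (1*(-8) + 1)*(-29) = 115 + (-8 + 1)*(-29) = 115 - 7*(-29) = 115 + 203 = 318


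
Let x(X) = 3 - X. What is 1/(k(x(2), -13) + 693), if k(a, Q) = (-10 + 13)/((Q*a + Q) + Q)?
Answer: 13/9008 ≈ 0.0014432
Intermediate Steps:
k(a, Q) = 3/(2*Q + Q*a) (k(a, Q) = 3/((Q + Q*a) + Q) = 3/(2*Q + Q*a))
1/(k(x(2), -13) + 693) = 1/(3/(-13*(2 + (3 - 1*2))) + 693) = 1/(3*(-1/13)/(2 + (3 - 2)) + 693) = 1/(3*(-1/13)/(2 + 1) + 693) = 1/(3*(-1/13)/3 + 693) = 1/(3*(-1/13)*(⅓) + 693) = 1/(-1/13 + 693) = 1/(9008/13) = 13/9008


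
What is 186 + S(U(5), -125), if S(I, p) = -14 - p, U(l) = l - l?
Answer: 297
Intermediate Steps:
U(l) = 0
186 + S(U(5), -125) = 186 + (-14 - 1*(-125)) = 186 + (-14 + 125) = 186 + 111 = 297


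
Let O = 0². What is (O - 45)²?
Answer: 2025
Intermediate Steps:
O = 0
(O - 45)² = (0 - 45)² = (-45)² = 2025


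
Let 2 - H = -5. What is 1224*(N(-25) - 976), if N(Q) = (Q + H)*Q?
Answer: -643824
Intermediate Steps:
H = 7 (H = 2 - 1*(-5) = 2 + 5 = 7)
N(Q) = Q*(7 + Q) (N(Q) = (Q + 7)*Q = (7 + Q)*Q = Q*(7 + Q))
1224*(N(-25) - 976) = 1224*(-25*(7 - 25) - 976) = 1224*(-25*(-18) - 976) = 1224*(450 - 976) = 1224*(-526) = -643824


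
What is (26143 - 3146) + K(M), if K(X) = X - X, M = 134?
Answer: 22997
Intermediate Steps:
K(X) = 0
(26143 - 3146) + K(M) = (26143 - 3146) + 0 = 22997 + 0 = 22997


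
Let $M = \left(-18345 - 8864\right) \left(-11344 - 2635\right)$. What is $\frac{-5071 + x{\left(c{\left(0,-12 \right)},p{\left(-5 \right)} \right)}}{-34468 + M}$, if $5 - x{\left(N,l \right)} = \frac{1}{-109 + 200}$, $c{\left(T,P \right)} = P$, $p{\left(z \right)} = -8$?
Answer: $- \frac{153669}{11536377671} \approx -1.332 \cdot 10^{-5}$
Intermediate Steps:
$x{\left(N,l \right)} = \frac{454}{91}$ ($x{\left(N,l \right)} = 5 - \frac{1}{-109 + 200} = 5 - \frac{1}{91} = \frac{454}{91}$)
$M = 380354611$ ($M = - 27209 \left(-11344 - 2635\right) = \left(-27209\right) \left(-13979\right) = 380354611$)
$\frac{-5071 + x{\left(c{\left(0,-12 \right)},p{\left(-5 \right)} \right)}}{-34468 + M} = \frac{-5071 + \frac{454}{91}}{-34468 + 380354611} = - \frac{461007}{91 \cdot 380320143} = \left(- \frac{461007}{91}\right) \frac{1}{380320143} = - \frac{153669}{11536377671}$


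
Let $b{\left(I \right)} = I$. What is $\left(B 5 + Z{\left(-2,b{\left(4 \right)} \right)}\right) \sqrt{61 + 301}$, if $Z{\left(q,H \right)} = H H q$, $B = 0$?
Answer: $- 32 \sqrt{362} \approx -608.84$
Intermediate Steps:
$Z{\left(q,H \right)} = q H^{2}$ ($Z{\left(q,H \right)} = H^{2} q = q H^{2}$)
$\left(B 5 + Z{\left(-2,b{\left(4 \right)} \right)}\right) \sqrt{61 + 301} = \left(0 \cdot 5 - 2 \cdot 4^{2}\right) \sqrt{61 + 301} = \left(0 - 32\right) \sqrt{362} = - 32 \sqrt{362}$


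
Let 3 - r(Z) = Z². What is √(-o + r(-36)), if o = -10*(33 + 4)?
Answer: I*√923 ≈ 30.381*I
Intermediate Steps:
o = -370 (o = -10*37 = -370)
r(Z) = 3 - Z²
√(-o + r(-36)) = √(-1*(-370) + (3 - 1*(-36)²)) = √(370 + (3 - 1*1296)) = √(370 + (3 - 1296)) = √(370 - 1293) = √(-923) = I*√923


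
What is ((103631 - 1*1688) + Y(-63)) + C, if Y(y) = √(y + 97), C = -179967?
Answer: -78024 + √34 ≈ -78018.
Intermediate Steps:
Y(y) = √(97 + y)
((103631 - 1*1688) + Y(-63)) + C = ((103631 - 1*1688) + √(97 - 63)) - 179967 = ((103631 - 1688) + √34) - 179967 = (101943 + √34) - 179967 = -78024 + √34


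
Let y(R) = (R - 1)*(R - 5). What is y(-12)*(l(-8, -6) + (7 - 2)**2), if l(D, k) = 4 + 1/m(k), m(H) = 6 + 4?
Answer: 64311/10 ≈ 6431.1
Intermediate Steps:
m(H) = 10
y(R) = (-1 + R)*(-5 + R)
l(D, k) = 41/10 (l(D, k) = 4 + 1/10 = 41/10)
y(-12)*(l(-8, -6) + (7 - 2)**2) = (5 + (-12)**2 - 6*(-12))*(41/10 + (7 - 2)**2) = (5 + 144 + 72)*(41/10 + 5**2) = 221*(41/10 + 25) = 221*(291/10) = 64311/10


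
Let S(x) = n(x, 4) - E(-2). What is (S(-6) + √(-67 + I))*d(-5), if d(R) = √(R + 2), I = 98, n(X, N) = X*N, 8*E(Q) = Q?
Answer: I*√3*(-95/4 + √31) ≈ -31.493*I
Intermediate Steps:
E(Q) = Q/8
n(X, N) = N*X
d(R) = √(2 + R)
S(x) = ¼ + 4*x (S(x) = 4*x - (-2)/8 = 4*x - 1*(-¼) = 4*x + ¼ = ¼ + 4*x)
(S(-6) + √(-67 + I))*d(-5) = ((¼ + 4*(-6)) + √(-67 + 98))*√(2 - 5) = ((¼ - 24) + √31)*√(-3) = (-95/4 + √31)*(I*√3) = I*√3*(-95/4 + √31)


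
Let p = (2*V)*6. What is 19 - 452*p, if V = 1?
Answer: -5405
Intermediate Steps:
p = 12 (p = (2*1)*6 = 2*6 = 12)
19 - 452*p = 19 - 452*12 = 19 - 5424 = -5405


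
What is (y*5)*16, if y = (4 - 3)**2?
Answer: 80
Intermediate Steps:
y = 1 (y = 1**2 = 1)
(y*5)*16 = (1*5)*16 = 5*16 = 80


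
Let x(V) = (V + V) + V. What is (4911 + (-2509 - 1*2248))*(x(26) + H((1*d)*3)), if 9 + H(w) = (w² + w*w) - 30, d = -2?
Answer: 17094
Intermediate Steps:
H(w) = -39 + 2*w² (H(w) = -9 + ((w² + w*w) - 30) = -9 + ((w² + w²) - 30) = -9 + (2*w² - 30) = -9 + (-30 + 2*w²) = -39 + 2*w²)
x(V) = 3*V (x(V) = 2*V + V = 3*V)
(4911 + (-2509 - 1*2248))*(x(26) + H((1*d)*3)) = (4911 + (-2509 - 1*2248))*(3*26 + (-39 + 2*((1*(-2))*3)²)) = (4911 + (-2509 - 2248))*(78 + (-39 + 2*(-2*3)²)) = (4911 - 4757)*(78 + (-39 + 2*(-6)²)) = 154*(78 + (-39 + 2*36)) = 154*(78 + (-39 + 72)) = 154*(78 + 33) = 154*111 = 17094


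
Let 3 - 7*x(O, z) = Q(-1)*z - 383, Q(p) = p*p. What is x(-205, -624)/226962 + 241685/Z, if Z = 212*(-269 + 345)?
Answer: 191994724955/12798841104 ≈ 15.001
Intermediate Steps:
Q(p) = p²
Z = 16112 (Z = 212*76 = 16112)
x(O, z) = 386/7 - z/7 (x(O, z) = 3/7 - ((-1)²*z - 383)/7 = 3/7 - (1*z - 383)/7 = 3/7 - (z - 383)/7 = 3/7 - (-383 + z)/7 = 3/7 + (383/7 - z/7) = 386/7 - z/7)
x(-205, -624)/226962 + 241685/Z = (386/7 - ⅐*(-624))/226962 + 241685/16112 = (386/7 + 624/7)*(1/226962) + 241685*(1/16112) = (1010/7)*(1/226962) + 241685/16112 = 505/794367 + 241685/16112 = 191994724955/12798841104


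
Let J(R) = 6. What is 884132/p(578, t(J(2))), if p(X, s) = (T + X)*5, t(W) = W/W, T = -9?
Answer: 884132/2845 ≈ 310.77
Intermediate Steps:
t(W) = 1
p(X, s) = -45 + 5*X (p(X, s) = (-9 + X)*5 = -45 + 5*X)
884132/p(578, t(J(2))) = 884132/(-45 + 5*578) = 884132/(-45 + 2890) = 884132/2845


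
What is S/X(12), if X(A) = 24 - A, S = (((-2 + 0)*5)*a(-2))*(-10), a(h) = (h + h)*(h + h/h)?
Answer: 100/3 ≈ 33.333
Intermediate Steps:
a(h) = 2*h*(1 + h) (a(h) = (2*h)*(h + 1) = (2*h)*(1 + h) = 2*h*(1 + h))
S = 400 (S = (((-2 + 0)*5)*(2*(-2)*(1 - 2)))*(-10) = ((-2*5)*(2*(-2)*(-1)))*(-10) = -10*4*(-10) = -40*(-10) = 400)
S/X(12) = 400/(24 - 1*12) = 400/(24 - 12) = 400/12 = 400*(1/12) = 100/3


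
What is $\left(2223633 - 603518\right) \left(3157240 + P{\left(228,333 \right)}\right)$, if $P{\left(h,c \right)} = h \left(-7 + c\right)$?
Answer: $5235511790320$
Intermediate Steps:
$\left(2223633 - 603518\right) \left(3157240 + P{\left(228,333 \right)}\right) = \left(2223633 - 603518\right) \left(3157240 + 228 \left(-7 + 333\right)\right) = 1620115 \left(3157240 + 228 \cdot 326\right) = 1620115 \left(3157240 + 74328\right) = 1620115 \cdot 3231568 = 5235511790320$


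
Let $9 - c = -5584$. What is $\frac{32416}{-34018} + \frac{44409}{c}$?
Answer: $\frac{664701337}{95131337} \approx 6.9872$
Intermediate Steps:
$c = 5593$ ($c = 9 - -5584 = 9 + 5584 = 5593$)
$\frac{32416}{-34018} + \frac{44409}{c} = \frac{32416}{-34018} + \frac{44409}{5593} = 32416 \left(- \frac{1}{34018}\right) + 44409 \cdot \frac{1}{5593} = - \frac{16208}{17009} + \frac{44409}{5593} = \frac{664701337}{95131337}$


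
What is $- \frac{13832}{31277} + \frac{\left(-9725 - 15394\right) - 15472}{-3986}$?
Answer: $\frac{1214430355}{124670122} \approx 9.7411$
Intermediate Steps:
$- \frac{13832}{31277} + \frac{\left(-9725 - 15394\right) - 15472}{-3986} = \left(-13832\right) \frac{1}{31277} + \left(-25119 - 15472\right) \left(- \frac{1}{3986}\right) = - \frac{13832}{31277} - - \frac{40591}{3986} = - \frac{13832}{31277} + \frac{40591}{3986} = \frac{1214430355}{124670122}$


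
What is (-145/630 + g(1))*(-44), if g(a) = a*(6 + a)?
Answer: -18766/63 ≈ -297.87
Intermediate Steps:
(-145/630 + g(1))*(-44) = (-145/630 + 1*(6 + 1))*(-44) = (-145*1/630 + 1*7)*(-44) = (-29/126 + 7)*(-44) = (853/126)*(-44) = -18766/63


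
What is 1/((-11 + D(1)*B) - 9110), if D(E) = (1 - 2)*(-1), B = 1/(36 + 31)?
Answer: -67/611106 ≈ -0.00010964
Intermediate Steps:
B = 1/67 ≈ 0.014925
D(E) = 1 (D(E) = -1*(-1) = 1)
1/((-11 + D(1)*B) - 9110) = 1/((-11 + 1*(1/67)) - 9110) = 1/((-11 + 1/67) - 9110) = 1/(-736/67 - 9110) = 1/(-611106/67) = -67/611106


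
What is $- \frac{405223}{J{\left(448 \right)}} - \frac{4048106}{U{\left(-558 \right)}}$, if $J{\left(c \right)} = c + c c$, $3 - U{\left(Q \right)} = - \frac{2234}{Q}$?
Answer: $\frac{4056880267693}{1005760} \approx 4.0336 \cdot 10^{6}$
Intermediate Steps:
$U{\left(Q \right)} = 3 + \frac{2234}{Q}$ ($U{\left(Q \right)} = 3 - - \frac{2234}{Q} = 3 + \frac{2234}{Q}$)
$J{\left(c \right)} = c + c^{2}$
$- \frac{405223}{J{\left(448 \right)}} - \frac{4048106}{U{\left(-558 \right)}} = - \frac{405223}{448 \left(1 + 448\right)} - \frac{4048106}{3 + \frac{2234}{-558}} = - \frac{405223}{448 \cdot 449} - \frac{4048106}{3 + 2234 \left(- \frac{1}{558}\right)} = - \frac{405223}{201152} - \frac{4048106}{3 - \frac{1117}{279}} = \left(-405223\right) \frac{1}{201152} - \frac{4048106}{- \frac{280}{279}} = - \frac{57889}{28736} - - \frac{564710787}{140} = - \frac{57889}{28736} + \frac{564710787}{140} = \frac{4056880267693}{1005760}$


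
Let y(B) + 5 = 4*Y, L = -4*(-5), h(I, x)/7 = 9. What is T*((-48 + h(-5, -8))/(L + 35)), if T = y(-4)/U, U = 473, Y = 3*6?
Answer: 201/5203 ≈ 0.038632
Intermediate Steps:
Y = 18
h(I, x) = 63 (h(I, x) = 7*9 = 63)
L = 20
y(B) = 67 (y(B) = -5 + 4*18 = -5 + 72 = 67)
T = 67/473 ≈ 0.14165
T*((-48 + h(-5, -8))/(L + 35)) = 67*((-48 + 63)/(20 + 35))/473 = 67*(15/55)/473 = 67*(15*(1/55))/473 = (67/473)*(3/11) = 201/5203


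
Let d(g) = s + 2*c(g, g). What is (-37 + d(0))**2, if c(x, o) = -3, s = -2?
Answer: 2025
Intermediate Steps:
d(g) = -8 (d(g) = -2 + 2*(-3) = -2 - 6 = -8)
(-37 + d(0))**2 = (-37 - 8)**2 = (-45)**2 = 2025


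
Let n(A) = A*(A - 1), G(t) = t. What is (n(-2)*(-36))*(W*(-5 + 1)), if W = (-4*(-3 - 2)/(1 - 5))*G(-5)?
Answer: 21600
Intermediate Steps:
n(A) = A*(-1 + A)
W = 25 (W = -4*(-3 - 2)/(1 - 5)*(-5) = -(-20)/(-4)*(-5) = -(-20)*(-1)/4*(-5) = -4*5/4*(-5) = -5*(-5) = 25)
(n(-2)*(-36))*(W*(-5 + 1)) = (-2*(-1 - 2)*(-36))*(25*(-5 + 1)) = (-2*(-3)*(-36))*(25*(-4)) = (6*(-36))*(-100) = -216*(-100) = 21600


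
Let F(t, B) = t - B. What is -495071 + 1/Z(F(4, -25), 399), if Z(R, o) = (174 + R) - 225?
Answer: -10891563/22 ≈ -4.9507e+5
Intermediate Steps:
Z(R, o) = -51 + R
-495071 + 1/Z(F(4, -25), 399) = -495071 + 1/(-51 + (4 - 1*(-25))) = -495071 + 1/(-51 + (4 + 25)) = -495071 + 1/(-51 + 29) = -495071 + 1/(-22) = -495071 - 1/22 = -10891563/22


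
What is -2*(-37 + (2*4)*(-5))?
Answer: 154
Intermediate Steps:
-2*(-37 + (2*4)*(-5)) = -2*(-37 + 8*(-5)) = -2*(-37 - 40) = -2*(-77) = 154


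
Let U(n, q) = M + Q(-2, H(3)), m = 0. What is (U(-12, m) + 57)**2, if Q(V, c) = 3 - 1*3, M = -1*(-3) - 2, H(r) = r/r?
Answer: 3364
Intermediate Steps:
H(r) = 1
M = 1 (M = 3 - 2 = 1)
Q(V, c) = 0 (Q(V, c) = 3 - 3 = 0)
U(n, q) = 1 (U(n, q) = 1 + 0 = 1)
(U(-12, m) + 57)**2 = (1 + 57)**2 = 58**2 = 3364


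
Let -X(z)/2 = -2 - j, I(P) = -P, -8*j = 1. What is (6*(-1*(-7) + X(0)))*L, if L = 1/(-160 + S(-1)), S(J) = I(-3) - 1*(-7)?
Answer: -43/100 ≈ -0.43000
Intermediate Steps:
j = -1/8 (j = -1/8*1 = -1/8 ≈ -0.12500)
S(J) = 10 (S(J) = -1*(-3) - 1*(-7) = 3 + 7 = 10)
L = -1/150 (L = 1/(-160 + 10) = 1/(-150) = -1/150 ≈ -0.0066667)
X(z) = 15/4 (X(z) = -2*(-2 - 1*(-1/8)) = -2*(-2 + 1/8) = -2*(-15/8) = 15/4)
(6*(-1*(-7) + X(0)))*L = (6*(-1*(-7) + 15/4))*(-1/150) = (6*(7 + 15/4))*(-1/150) = (6*(43/4))*(-1/150) = (129/2)*(-1/150) = -43/100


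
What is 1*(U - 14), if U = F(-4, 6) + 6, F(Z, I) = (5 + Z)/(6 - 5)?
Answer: -7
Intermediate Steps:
F(Z, I) = 5 + Z (F(Z, I) = (5 + Z)/1 = (5 + Z)*1 = 5 + Z)
U = 7 (U = (5 - 4) + 6 = 1 + 6 = 7)
1*(U - 14) = 1*(7 - 14) = 1*(-7) = -7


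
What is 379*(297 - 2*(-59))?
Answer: 157285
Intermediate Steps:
379*(297 - 2*(-59)) = 379*(297 + 118) = 379*415 = 157285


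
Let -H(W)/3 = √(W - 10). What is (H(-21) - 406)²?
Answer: 164557 + 2436*I*√31 ≈ 1.6456e+5 + 13563.0*I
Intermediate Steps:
H(W) = -3*√(-10 + W) (H(W) = -3*√(W - 10) = -3*√(-10 + W))
(H(-21) - 406)² = (-3*√(-10 - 21) - 406)² = (-3*I*√31 - 406)² = (-406 - 3*I*√31)²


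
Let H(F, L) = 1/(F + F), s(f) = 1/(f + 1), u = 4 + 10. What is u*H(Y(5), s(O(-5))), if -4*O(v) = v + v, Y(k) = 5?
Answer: 7/5 ≈ 1.4000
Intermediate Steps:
O(v) = -v/2 (O(v) = -(v + v)/4 = -v/2)
u = 14
s(f) = 1/(1 + f)
H(F, L) = 1/(2*F)
u*H(Y(5), s(O(-5))) = 14*((1/2)/5) = 14*((1/2)*(1/5)) = 14*(1/10) = 7/5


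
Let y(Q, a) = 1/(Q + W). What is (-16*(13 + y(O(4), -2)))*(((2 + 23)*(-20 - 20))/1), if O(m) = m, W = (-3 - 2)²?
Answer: 6048000/29 ≈ 2.0855e+5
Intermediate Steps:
W = 25 (W = (-5)² = 25)
y(Q, a) = 1/(25 + Q) (y(Q, a) = 1/(Q + 25) = 1/(25 + Q))
(-16*(13 + y(O(4), -2)))*(((2 + 23)*(-20 - 20))/1) = (-16*(13 + 1/(25 + 4)))*(((2 + 23)*(-20 - 20))/1) = (-16*(13 + 1/29))*((25*(-40))*1) = (-16*(13 + 1/29))*(-1000*1) = -16*378/29*(-1000) = -6048/29*(-1000) = 6048000/29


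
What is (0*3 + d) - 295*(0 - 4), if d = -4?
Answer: 1176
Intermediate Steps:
(0*3 + d) - 295*(0 - 4) = (0*3 - 4) - 295*(0 - 4) = (0 - 4) - 295*(-4) = -4 - 59*(-20) = -4 + 1180 = 1176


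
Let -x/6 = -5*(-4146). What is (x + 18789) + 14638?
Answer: -90953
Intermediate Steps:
x = -124380 (x = -(-30)*(-4146) = -6*20730 = -124380)
(x + 18789) + 14638 = (-124380 + 18789) + 14638 = -105591 + 14638 = -90953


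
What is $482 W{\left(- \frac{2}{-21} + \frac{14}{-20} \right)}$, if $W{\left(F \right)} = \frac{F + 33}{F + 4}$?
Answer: $\frac{3279046}{713} \approx 4598.9$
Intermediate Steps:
$W{\left(F \right)} = \frac{33 + F}{4 + F}$
$482 W{\left(- \frac{2}{-21} + \frac{14}{-20} \right)} = 482 \frac{33 + \left(- \frac{2}{-21} + \frac{14}{-20}\right)}{4 + \left(- \frac{2}{-21} + \frac{14}{-20}\right)} = 482 \frac{33 + \left(\left(-2\right) \left(- \frac{1}{21}\right) + 14 \left(- \frac{1}{20}\right)\right)}{4 + \left(\left(-2\right) \left(- \frac{1}{21}\right) + 14 \left(- \frac{1}{20}\right)\right)} = 482 \frac{33 + \left(\frac{2}{21} - \frac{7}{10}\right)}{4 + \left(\frac{2}{21} - \frac{7}{10}\right)} = 482 \frac{33 - \frac{127}{210}}{4 - \frac{127}{210}} = 482 \frac{1}{\frac{713}{210}} \cdot \frac{6803}{210} = 482 \cdot \frac{210}{713} \cdot \frac{6803}{210} = 482 \cdot \frac{6803}{713} = \frac{3279046}{713}$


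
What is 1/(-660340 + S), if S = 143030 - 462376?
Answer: -1/979686 ≈ -1.0207e-6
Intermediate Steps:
S = -319346
1/(-660340 + S) = 1/(-660340 - 319346) = 1/(-979686) = -1/979686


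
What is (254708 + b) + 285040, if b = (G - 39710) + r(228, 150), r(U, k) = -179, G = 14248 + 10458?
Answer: 524565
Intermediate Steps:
G = 24706
b = -15183 (b = (24706 - 39710) - 179 = -15004 - 179 = -15183)
(254708 + b) + 285040 = (254708 - 15183) + 285040 = 239525 + 285040 = 524565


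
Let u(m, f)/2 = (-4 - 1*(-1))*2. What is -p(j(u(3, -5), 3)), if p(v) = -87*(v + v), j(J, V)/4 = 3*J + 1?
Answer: -24360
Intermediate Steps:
u(m, f) = -12 (u(m, f) = 2*((-4 - 1*(-1))*2) = 2*((-4 + 1)*2) = 2*(-3*2) = 2*(-6) = -12)
j(J, V) = 4 + 12*J (j(J, V) = 4*(3*J + 1) = 4*(1 + 3*J) = 4 + 12*J)
p(v) = -174*v
-p(j(u(3, -5), 3)) = -(-174)*(4 + 12*(-12)) = -(-174)*(4 - 144) = -(-174)*(-140) = -1*24360 = -24360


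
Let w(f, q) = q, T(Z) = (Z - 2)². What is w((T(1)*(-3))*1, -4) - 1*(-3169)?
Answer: 3165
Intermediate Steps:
T(Z) = (-2 + Z)²
w((T(1)*(-3))*1, -4) - 1*(-3169) = -4 - 1*(-3169) = -4 + 3169 = 3165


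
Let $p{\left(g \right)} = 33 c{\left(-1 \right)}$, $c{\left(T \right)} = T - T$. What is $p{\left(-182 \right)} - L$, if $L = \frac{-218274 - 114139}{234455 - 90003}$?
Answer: $\frac{332413}{144452} \approx 2.3012$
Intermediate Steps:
$c{\left(T \right)} = 0$
$p{\left(g \right)} = 0$ ($p{\left(g \right)} = 33 \cdot 0 = 0$)
$L = - \frac{332413}{144452} \approx -2.3012$
$p{\left(-182 \right)} - L = 0 - - \frac{332413}{144452} = 0 + \frac{332413}{144452} = \frac{332413}{144452}$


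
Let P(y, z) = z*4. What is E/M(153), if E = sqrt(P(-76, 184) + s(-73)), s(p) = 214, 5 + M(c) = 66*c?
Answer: 5*sqrt(38)/10093 ≈ 0.0030538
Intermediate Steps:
P(y, z) = 4*z
M(c) = -5 + 66*c
E = 5*sqrt(38) (E = sqrt(4*184 + 214) = sqrt(736 + 214) = sqrt(950) = 5*sqrt(38) ≈ 30.822)
E/M(153) = (5*sqrt(38))/(-5 + 66*153) = (5*sqrt(38))/(-5 + 10098) = (5*sqrt(38))/10093 = (5*sqrt(38))*(1/10093) = 5*sqrt(38)/10093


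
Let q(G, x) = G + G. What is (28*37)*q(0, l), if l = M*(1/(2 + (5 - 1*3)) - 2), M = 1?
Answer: 0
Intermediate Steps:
l = -7/4 (l = 1*(1/(2 + (5 - 1*3)) - 2) = 1*(1/(2 + (5 - 3)) - 2) = 1*(1/(2 + 2) - 2) = 1*(1/4 - 2) = 1*(¼ - 2) = 1*(-7/4) = -7/4 ≈ -1.7500)
q(G, x) = 2*G
(28*37)*q(0, l) = (28*37)*(2*0) = 1036*0 = 0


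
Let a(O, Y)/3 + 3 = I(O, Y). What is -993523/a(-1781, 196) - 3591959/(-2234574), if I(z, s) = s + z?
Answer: 372868792813/1774251756 ≈ 210.16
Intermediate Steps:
a(O, Y) = -9 + 3*O + 3*Y (a(O, Y) = -9 + 3*(Y + O) = -9 + 3*(O + Y) = -9 + (3*O + 3*Y) = -9 + 3*O + 3*Y)
-993523/a(-1781, 196) - 3591959/(-2234574) = -993523/(-9 + 3*(-1781) + 3*196) - 3591959/(-2234574) = -993523/(-9 - 5343 + 588) - 3591959*(-1/2234574) = -993523/(-4764) + 3591959/2234574 = -993523*(-1/4764) + 3591959/2234574 = 993523/4764 + 3591959/2234574 = 372868792813/1774251756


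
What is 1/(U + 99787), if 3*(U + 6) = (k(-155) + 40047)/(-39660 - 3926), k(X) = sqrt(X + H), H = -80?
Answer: 853007916792429/85113721696378925318 + 65379*I*sqrt(235)/85113721696378925318 ≈ 1.0022e-5 + 1.1775e-14*I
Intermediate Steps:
k(X) = sqrt(-80 + X) (k(X) = sqrt(X - 80) = sqrt(-80 + X))
U = -274865/43586 - I*sqrt(235)/130758 (U = -6 + ((sqrt(-80 - 155) + 40047)/(-39660 - 3926))/3 = -6 + ((sqrt(-235) + 40047)/(-43586))/3 = -6 + ((I*sqrt(235) + 40047)*(-1/43586))/3 = -6 + ((40047 + I*sqrt(235))*(-1/43586))/3 = -6 + (-40047/43586 - I*sqrt(235)/43586)/3 = -6 + (-13349/43586 - I*sqrt(235)/130758) = -274865/43586 - I*sqrt(235)/130758 ≈ -6.3063 - 0.00011724*I)
1/(U + 99787) = 1/((-274865/43586 - I*sqrt(235)/130758) + 99787) = 1/(4349041317/43586 - I*sqrt(235)/130758)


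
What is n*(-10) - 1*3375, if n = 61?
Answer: -3985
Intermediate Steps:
n*(-10) - 1*3375 = 61*(-10) - 1*3375 = -610 - 3375 = -3985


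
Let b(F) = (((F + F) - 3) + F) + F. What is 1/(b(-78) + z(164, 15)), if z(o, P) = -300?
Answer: -1/615 ≈ -0.0016260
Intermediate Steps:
b(F) = -3 + 4*F (b(F) = ((2*F - 3) + F) + F = ((-3 + 2*F) + F) + F = (-3 + 3*F) + F = -3 + 4*F)
1/(b(-78) + z(164, 15)) = 1/((-3 + 4*(-78)) - 300) = 1/((-3 - 312) - 300) = 1/(-315 - 300) = 1/(-615) = -1/615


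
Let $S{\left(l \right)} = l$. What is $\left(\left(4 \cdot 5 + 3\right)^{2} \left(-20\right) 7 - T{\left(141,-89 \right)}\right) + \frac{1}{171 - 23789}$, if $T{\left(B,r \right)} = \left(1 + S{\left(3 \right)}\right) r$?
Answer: $- \frac{1740741073}{23618} \approx -73704.0$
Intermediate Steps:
$T{\left(B,r \right)} = 4 r$ ($T{\left(B,r \right)} = \left(1 + 3\right) r = 4 r$)
$\left(\left(4 \cdot 5 + 3\right)^{2} \left(-20\right) 7 - T{\left(141,-89 \right)}\right) + \frac{1}{171 - 23789} = \left(\left(4 \cdot 5 + 3\right)^{2} \left(-20\right) 7 - 4 \left(-89\right)\right) + \frac{1}{171 - 23789} = \left(\left(20 + 3\right)^{2} \left(-20\right) 7 - -356\right) + \frac{1}{-23618} = \left(23^{2} \left(-20\right) 7 + 356\right) - \frac{1}{23618} = \left(529 \left(-20\right) 7 + 356\right) - \frac{1}{23618} = \left(\left(-10580\right) 7 + 356\right) - \frac{1}{23618} = \left(-74060 + 356\right) - \frac{1}{23618} = -73704 - \frac{1}{23618} = - \frac{1740741073}{23618}$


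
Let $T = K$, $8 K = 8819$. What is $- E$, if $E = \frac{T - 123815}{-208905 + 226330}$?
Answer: $\frac{981701}{139400} \approx 7.0423$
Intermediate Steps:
$K = \frac{8819}{8}$ ($K = \frac{1}{8} \cdot 8819 = \frac{8819}{8} \approx 1102.4$)
$T = \frac{8819}{8} \approx 1102.4$
$E = - \frac{981701}{139400}$ ($E = \frac{\frac{8819}{8} - 123815}{-208905 + 226330} = - \frac{981701}{8 \cdot 17425} = \left(- \frac{981701}{8}\right) \frac{1}{17425} = - \frac{981701}{139400} \approx -7.0423$)
$- E = \left(-1\right) \left(- \frac{981701}{139400}\right) = \frac{981701}{139400}$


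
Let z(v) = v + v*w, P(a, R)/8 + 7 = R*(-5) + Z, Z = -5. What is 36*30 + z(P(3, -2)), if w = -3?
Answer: 1112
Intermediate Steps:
P(a, R) = -96 - 40*R (P(a, R) = -56 + 8*(R*(-5) - 5) = -56 + 8*(-5*R - 5) = -56 + 8*(-5 - 5*R) = -56 + (-40 - 40*R) = -96 - 40*R)
z(v) = -2*v (z(v) = v + v*(-3) = v - 3*v = -2*v)
36*30 + z(P(3, -2)) = 36*30 - 2*(-96 - 40*(-2)) = 1080 - 2*(-96 + 80) = 1080 - 2*(-16) = 1080 + 32 = 1112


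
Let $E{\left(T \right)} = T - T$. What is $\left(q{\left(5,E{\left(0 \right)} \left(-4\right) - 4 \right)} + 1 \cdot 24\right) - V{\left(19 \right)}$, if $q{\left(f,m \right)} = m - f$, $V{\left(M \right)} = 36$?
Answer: $-21$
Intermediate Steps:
$E{\left(T \right)} = 0$
$\left(q{\left(5,E{\left(0 \right)} \left(-4\right) - 4 \right)} + 1 \cdot 24\right) - V{\left(19 \right)} = \left(\left(\left(0 \left(-4\right) - 4\right) - 5\right) + 1 \cdot 24\right) - 36 = \left(\left(\left(0 - 4\right) - 5\right) + 24\right) - 36 = \left(\left(-4 - 5\right) + 24\right) - 36 = \left(-9 + 24\right) - 36 = 15 - 36 = -21$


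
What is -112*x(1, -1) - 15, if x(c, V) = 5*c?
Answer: -575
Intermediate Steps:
-112*x(1, -1) - 15 = -560 - 15 = -575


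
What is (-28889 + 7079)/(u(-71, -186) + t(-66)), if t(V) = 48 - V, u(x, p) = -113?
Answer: -21810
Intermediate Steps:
(-28889 + 7079)/(u(-71, -186) + t(-66)) = (-28889 + 7079)/(-113 + (48 - 1*(-66))) = -21810/(-113 + (48 + 66)) = -21810/(-113 + 114) = -21810/1 = -21810*1 = -21810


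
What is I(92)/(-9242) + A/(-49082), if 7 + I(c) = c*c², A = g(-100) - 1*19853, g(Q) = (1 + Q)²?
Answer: -19063160129/226807922 ≈ -84.050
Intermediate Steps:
A = -10052 (A = (1 - 100)² - 1*19853 = (-99)² - 19853 = 9801 - 19853 = -10052)
I(c) = -7 + c³ (I(c) = -7 + c*c² = -7 + c³)
I(92)/(-9242) + A/(-49082) = (-7 + 92³)/(-9242) - 10052/(-49082) = (-7 + 778688)*(-1/9242) - 10052*(-1/49082) = 778681*(-1/9242) + 5026/24541 = -778681/9242 + 5026/24541 = -19063160129/226807922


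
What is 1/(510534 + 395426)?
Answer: 1/905960 ≈ 1.1038e-6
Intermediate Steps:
1/(510534 + 395426) = 1/905960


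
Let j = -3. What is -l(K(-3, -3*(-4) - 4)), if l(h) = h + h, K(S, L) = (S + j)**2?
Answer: -72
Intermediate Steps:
K(S, L) = (-3 + S)**2 (K(S, L) = (S - 3)**2 = (-3 + S)**2)
l(h) = 2*h
-l(K(-3, -3*(-4) - 4)) = -2*(-3 - 3)**2 = -2*(-6)**2 = -2*36 = -1*72 = -72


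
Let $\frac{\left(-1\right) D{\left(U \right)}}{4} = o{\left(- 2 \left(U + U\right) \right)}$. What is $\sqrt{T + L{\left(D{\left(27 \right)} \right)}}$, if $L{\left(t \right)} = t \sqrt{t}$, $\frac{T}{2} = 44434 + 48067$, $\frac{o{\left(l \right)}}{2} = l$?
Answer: $\sqrt{185002 + 10368 \sqrt{6}} \approx 458.69$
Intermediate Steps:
$o{\left(l \right)} = 2 l$
$D{\left(U \right)} = 32 U$ ($D{\left(U \right)} = - 4 \cdot 2 \left(- 2 \left(U + U\right)\right) = - 4 \cdot 2 \left(- 2 \cdot 2 U\right) = - 4 \cdot 2 \left(- 4 U\right) = - 4 \left(- 8 U\right) = 32 U$)
$T = 185002$ ($T = 2 \left(44434 + 48067\right) = 2 \cdot 92501 = 185002$)
$L{\left(t \right)} = t^{\frac{3}{2}}$
$\sqrt{T + L{\left(D{\left(27 \right)} \right)}} = \sqrt{185002 + \left(32 \cdot 27\right)^{\frac{3}{2}}} = \sqrt{185002 + 864^{\frac{3}{2}}} = \sqrt{185002 + 10368 \sqrt{6}}$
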